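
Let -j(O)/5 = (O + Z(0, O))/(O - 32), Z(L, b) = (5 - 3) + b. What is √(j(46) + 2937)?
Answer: 2*√35567/7 ≈ 53.883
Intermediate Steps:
Z(L, b) = 2 + b
j(O) = -5*(2 + 2*O)/(-32 + O) (j(O) = -5*(O + (2 + O))/(O - 32) = -5*(2 + 2*O)/(-32 + O))
√(j(46) + 2937) = √(10*(-1 - 1*46)/(-32 + 46) + 2937) = √(10*(-1 - 46)/14 + 2937) = √(10*(1/14)*(-47) + 2937) = √(-235/7 + 2937) = √(20324/7) = 2*√35567/7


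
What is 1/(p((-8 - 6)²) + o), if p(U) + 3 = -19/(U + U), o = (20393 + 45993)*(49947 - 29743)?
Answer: 392/525774994453 ≈ 7.4557e-10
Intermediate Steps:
o = 1341262744 (o = 66386*20204 = 1341262744)
p(U) = -3 - 19/(2*U) (p(U) = -3 - 19/(U + U) = -3 - 19/(2*U))
1/(p((-8 - 6)²) + o) = 1/((-3 - 19/(2*(-8 - 6)²)) + 1341262744) = 1/((-3 - 19/(2*((-14)²))) + 1341262744) = 1/((-3 - 19/2/196) + 1341262744) = 1/((-3 - 19/2*1/196) + 1341262744) = 1/((-3 - 19/392) + 1341262744) = 1/(-1195/392 + 1341262744) = 1/(525774994453/392) = 392/525774994453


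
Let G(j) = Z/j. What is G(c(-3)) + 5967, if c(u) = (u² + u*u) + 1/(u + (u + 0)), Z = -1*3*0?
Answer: 5967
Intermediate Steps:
Z = 0 (Z = -3*0 = 0)
c(u) = 1/(2*u) + 2*u² (c(u) = (u² + u²) + 1/(u + u) = 2*u² + 1/(2*u) = 1/(2*u) + 2*u²)
G(j) = 0 (G(j) = 0/j = 0)
G(c(-3)) + 5967 = 0 + 5967 = 5967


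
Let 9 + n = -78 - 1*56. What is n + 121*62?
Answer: 7359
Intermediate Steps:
n = -143 (n = -9 + (-78 - 1*56) = -9 + (-78 - 56) = -9 - 134 = -143)
n + 121*62 = -143 + 121*62 = -143 + 7502 = 7359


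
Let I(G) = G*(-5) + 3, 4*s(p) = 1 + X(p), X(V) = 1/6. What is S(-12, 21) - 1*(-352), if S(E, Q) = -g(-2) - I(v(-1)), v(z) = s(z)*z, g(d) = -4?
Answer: 8437/24 ≈ 351.54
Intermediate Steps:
X(V) = ⅙
s(p) = 7/24 (s(p) = (1 + ⅙)/4 = (¼)*(7/6) = 7/24)
v(z) = 7*z/24
I(G) = 3 - 5*G (I(G) = -5*G + 3 = 3 - 5*G)
S(E, Q) = -11/24 (S(E, Q) = -1*(-4) - (3 - 35*(-1)/24) = 4 - (3 - 5*(-7/24)) = 4 - (3 + 35/24) = 4 - 1*107/24 = 4 - 107/24 = -11/24)
S(-12, 21) - 1*(-352) = -11/24 - 1*(-352) = -11/24 + 352 = 8437/24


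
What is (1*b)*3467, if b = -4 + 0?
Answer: -13868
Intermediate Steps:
b = -4
(1*b)*3467 = (1*(-4))*3467 = -4*3467 = -13868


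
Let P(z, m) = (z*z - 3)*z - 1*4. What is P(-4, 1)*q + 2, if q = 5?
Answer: -278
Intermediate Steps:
P(z, m) = -4 + z*(-3 + z²) (P(z, m) = (z² - 3)*z - 4 = (-3 + z²)*z - 4 = z*(-3 + z²) - 4 = -4 + z*(-3 + z²))
P(-4, 1)*q + 2 = (-4 + (-4)³ - 3*(-4))*5 + 2 = (-4 - 64 + 12)*5 + 2 = -56*5 + 2 = -280 + 2 = -278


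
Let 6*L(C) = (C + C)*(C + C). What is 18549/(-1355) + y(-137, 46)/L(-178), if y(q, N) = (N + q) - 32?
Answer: -1175913027/85863640 ≈ -13.695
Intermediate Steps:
y(q, N) = -32 + N + q
L(C) = 2*C²/3 (L(C) = ((C + C)*(C + C))/6 = ((2*C)*(2*C))/6 = (4*C²)/6 = 2*C²/3)
18549/(-1355) + y(-137, 46)/L(-178) = 18549/(-1355) + (-32 + 46 - 137)/(((⅔)*(-178)²)) = 18549*(-1/1355) - 123/((⅔)*31684) = -18549/1355 - 123/63368/3 = -18549/1355 - 123*3/63368 = -18549/1355 - 369/63368 = -1175913027/85863640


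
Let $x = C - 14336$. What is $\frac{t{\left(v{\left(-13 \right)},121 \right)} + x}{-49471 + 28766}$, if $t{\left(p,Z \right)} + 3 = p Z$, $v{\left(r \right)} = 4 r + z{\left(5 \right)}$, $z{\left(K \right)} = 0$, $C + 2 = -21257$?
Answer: $\frac{8378}{4141} \approx 2.0232$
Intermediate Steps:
$C = -21259$ ($C = -2 - 21257 = -21259$)
$x = -35595$ ($x = -21259 - 14336 = -35595$)
$v{\left(r \right)} = 4 r$ ($v{\left(r \right)} = 4 r + 0 = 4 r$)
$t{\left(p,Z \right)} = -3 + Z p$ ($t{\left(p,Z \right)} = -3 + p Z = -3 + Z p$)
$\frac{t{\left(v{\left(-13 \right)},121 \right)} + x}{-49471 + 28766} = \frac{\left(-3 + 121 \cdot 4 \left(-13\right)\right) - 35595}{-49471 + 28766} = \frac{\left(-3 + 121 \left(-52\right)\right) - 35595}{-20705} = \left(\left(-3 - 6292\right) - 35595\right) \left(- \frac{1}{20705}\right) = \left(-6295 - 35595\right) \left(- \frac{1}{20705}\right) = \left(-41890\right) \left(- \frac{1}{20705}\right) = \frac{8378}{4141}$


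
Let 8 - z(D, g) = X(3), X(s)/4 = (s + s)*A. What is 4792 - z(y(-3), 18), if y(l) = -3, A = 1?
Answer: 4808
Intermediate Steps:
X(s) = 8*s (X(s) = 4*((s + s)*1) = 4*((2*s)*1) = 4*(2*s) = 8*s)
z(D, g) = -16 (z(D, g) = 8 - 8*3 = 8 - 1*24 = 8 - 24 = -16)
4792 - z(y(-3), 18) = 4792 - 1*(-16) = 4792 + 16 = 4808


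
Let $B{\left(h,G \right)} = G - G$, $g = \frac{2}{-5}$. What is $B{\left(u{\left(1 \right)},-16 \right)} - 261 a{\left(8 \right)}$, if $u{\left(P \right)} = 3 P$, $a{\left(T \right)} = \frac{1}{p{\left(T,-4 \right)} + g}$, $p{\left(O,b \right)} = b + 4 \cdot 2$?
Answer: $- \frac{145}{2} \approx -72.5$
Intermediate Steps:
$g = - \frac{2}{5}$ ($g = 2 \left(- \frac{1}{5}\right) = - \frac{2}{5} \approx -0.4$)
$p{\left(O,b \right)} = 8 + b$ ($p{\left(O,b \right)} = b + 8 = 8 + b$)
$a{\left(T \right)} = \frac{5}{18}$ ($a{\left(T \right)} = \frac{1}{\left(8 - 4\right) - \frac{2}{5}} = \frac{1}{4 - \frac{2}{5}} = \frac{1}{\frac{18}{5}} = \frac{5}{18}$)
$B{\left(h,G \right)} = 0$
$B{\left(u{\left(1 \right)},-16 \right)} - 261 a{\left(8 \right)} = 0 - \frac{145}{2} = - \frac{145}{2}$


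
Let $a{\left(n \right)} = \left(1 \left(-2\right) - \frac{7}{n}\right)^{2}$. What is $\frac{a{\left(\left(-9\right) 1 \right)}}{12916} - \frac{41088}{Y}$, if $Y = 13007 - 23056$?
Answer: $\frac{42987317177}{10513223604} \approx 4.0889$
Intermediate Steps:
$Y = -10049$
$a{\left(n \right)} = \left(-2 - \frac{7}{n}\right)^{2}$
$\frac{a{\left(\left(-9\right) 1 \right)}}{12916} - \frac{41088}{Y} = \frac{\frac{1}{81} \left(7 + 2 \left(\left(-9\right) 1\right)\right)^{2}}{12916} - \frac{41088}{-10049} = \frac{\left(7 + 2 \left(-9\right)\right)^{2}}{81} \cdot \frac{1}{12916} - - \frac{41088}{10049} = \frac{\left(7 - 18\right)^{2}}{81} \cdot \frac{1}{12916} + \frac{41088}{10049} = \frac{\left(-11\right)^{2}}{81} \cdot \frac{1}{12916} + \frac{41088}{10049} = \frac{1}{81} \cdot 121 \cdot \frac{1}{12916} + \frac{41088}{10049} = \frac{121}{81} \cdot \frac{1}{12916} + \frac{41088}{10049} = \frac{121}{1046196} + \frac{41088}{10049} = \frac{42987317177}{10513223604}$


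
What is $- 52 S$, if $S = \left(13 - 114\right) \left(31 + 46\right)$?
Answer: $404404$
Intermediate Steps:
$S = -7777$ ($S = \left(-101\right) 77 = -7777$)
$- 52 S = \left(-52\right) \left(-7777\right) = 404404$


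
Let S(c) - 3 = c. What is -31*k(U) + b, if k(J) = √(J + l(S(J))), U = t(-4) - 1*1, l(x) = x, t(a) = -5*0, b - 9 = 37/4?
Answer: -51/4 ≈ -12.750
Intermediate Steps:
S(c) = 3 + c
b = 73/4 (b = 9 + 37/4 = 73/4 ≈ 18.250)
t(a) = 0
U = -1 (U = 0 - 1*1 = 0 - 1 = -1)
k(J) = √(3 + 2*J) (k(J) = √(J + (3 + J)) = √(3 + 2*J))
-31*k(U) + b = -31*√(3 + 2*(-1)) + 73/4 = -31*√(3 - 2) + 73/4 = -31*√1 + 73/4 = -31*1 + 73/4 = -31 + 73/4 = -51/4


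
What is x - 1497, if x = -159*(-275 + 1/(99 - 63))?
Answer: 506683/12 ≈ 42224.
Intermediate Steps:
x = 524647/12 (x = -159*(-275 + 1/36) = -159*(-9899/36) = 524647/12 ≈ 43721.)
x - 1497 = 524647/12 - 1497 = 506683/12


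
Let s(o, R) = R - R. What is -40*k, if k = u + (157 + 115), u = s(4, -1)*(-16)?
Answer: -10880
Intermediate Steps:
s(o, R) = 0
u = 0 (u = 0*(-16) = 0)
k = 272 (k = 0 + (157 + 115) = 0 + 272 = 272)
-40*k = -40*272 = -10880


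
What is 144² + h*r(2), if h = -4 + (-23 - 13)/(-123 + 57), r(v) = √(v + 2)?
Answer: 228020/11 ≈ 20729.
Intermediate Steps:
r(v) = √(2 + v)
h = -38/11 (h = -4 - 36/(-66) = -4 - 36*(-1/66) = -4 + 6/11 = -38/11 ≈ -3.4545)
144² + h*r(2) = 144² - 38*√(2 + 2)/11 = 20736 - 38*√4/11 = 20736 - 38/11*2 = 20736 - 76/11 = 228020/11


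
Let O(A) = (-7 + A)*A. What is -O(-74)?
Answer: -5994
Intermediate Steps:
O(A) = A*(-7 + A)
-O(-74) = -(-74)*(-7 - 74) = -(-74)*(-81) = -1*5994 = -5994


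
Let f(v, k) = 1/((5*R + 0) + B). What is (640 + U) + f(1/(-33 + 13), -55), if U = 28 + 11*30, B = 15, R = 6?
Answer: 44911/45 ≈ 998.02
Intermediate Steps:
U = 358 (U = 28 + 330 = 358)
f(v, k) = 1/45 (f(v, k) = 1/((5*6 + 0) + 15) = 1/((30 + 0) + 15) = 1/(30 + 15) = 1/45)
(640 + U) + f(1/(-33 + 13), -55) = (640 + 358) + 1/45 = 998 + 1/45 = 44911/45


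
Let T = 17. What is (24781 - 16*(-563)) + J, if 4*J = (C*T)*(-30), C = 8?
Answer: 32769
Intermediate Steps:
J = -1020 (J = ((8*17)*(-30))/4 = (136*(-30))/4 = (¼)*(-4080) = -1020)
(24781 - 16*(-563)) + J = (24781 - 16*(-563)) - 1020 = (24781 + 9008) - 1020 = 33789 - 1020 = 32769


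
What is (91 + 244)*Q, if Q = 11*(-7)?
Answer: -25795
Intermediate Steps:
Q = -77
(91 + 244)*Q = (91 + 244)*(-77) = 335*(-77) = -25795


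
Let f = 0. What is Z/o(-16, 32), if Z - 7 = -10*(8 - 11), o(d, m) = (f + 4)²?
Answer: 37/16 ≈ 2.3125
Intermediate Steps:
o(d, m) = 16 (o(d, m) = (0 + 4)² = 4² = 16)
Z = 37 (Z = 7 - 10*(8 - 11) = 7 - 10*(-3) = 7 + 30 = 37)
Z/o(-16, 32) = 37/16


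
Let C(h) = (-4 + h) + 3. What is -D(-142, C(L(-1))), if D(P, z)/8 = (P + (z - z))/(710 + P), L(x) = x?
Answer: 2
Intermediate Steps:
C(h) = -1 + h
D(P, z) = 8*P/(710 + P) (D(P, z) = 8*((P + (z - z))/(710 + P)) = 8*((P + 0)/(710 + P)) = 8*(P/(710 + P)) = 8*P/(710 + P))
-D(-142, C(L(-1))) = -8*(-142)/(710 - 142) = -8*(-142)/568 = -1*(-2) = 2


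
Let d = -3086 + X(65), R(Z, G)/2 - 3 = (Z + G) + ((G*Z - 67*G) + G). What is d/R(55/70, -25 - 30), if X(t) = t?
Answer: -21147/49498 ≈ -0.42723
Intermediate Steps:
R(Z, G) = 6 - 130*G + 2*Z + 2*G*Z (R(Z, G) = 6 + 2*((Z + G) + ((G*Z - 67*G) + G)) = 6 + 2*((G + Z) + ((-67*G + G*Z) + G)) = 6 + 2*((G + Z) + (-66*G + G*Z)) = 6 + 2*(Z - 65*G + G*Z) = 6 + (-130*G + 2*Z + 2*G*Z) = 6 - 130*G + 2*Z + 2*G*Z)
d = -3021 (d = -3086 + 65 = -3021)
d/R(55/70, -25 - 30) = -3021/(6 - 130*(-25 - 30) + 2*(55/70) + 2*(-25 - 30)*(55/70)) = -3021/(6 - 130*(-55) + 2*(55*(1/70)) + 2*(-55)*(55*(1/70))) = -3021/(6 + 7150 + 2*(11/14) + 2*(-55)*(11/14)) = -3021/(6 + 7150 + 11/7 - 605/7) = -3021/49498/7 = -3021*7/49498 = -21147/49498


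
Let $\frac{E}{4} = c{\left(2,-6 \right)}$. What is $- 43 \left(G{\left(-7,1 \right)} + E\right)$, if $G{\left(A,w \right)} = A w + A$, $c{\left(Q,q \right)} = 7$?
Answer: $-602$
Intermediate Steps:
$G{\left(A,w \right)} = A + A w$
$E = 28$ ($E = 4 \cdot 7 = 28$)
$- 43 \left(G{\left(-7,1 \right)} + E\right) = - 43 \left(- 7 \left(1 + 1\right) + 28\right) = - 43 \left(\left(-7\right) 2 + 28\right) = - 43 \left(-14 + 28\right) = \left(-43\right) 14 = -602$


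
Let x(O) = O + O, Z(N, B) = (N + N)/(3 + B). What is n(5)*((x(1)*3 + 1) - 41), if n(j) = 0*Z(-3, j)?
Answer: 0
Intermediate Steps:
Z(N, B) = 2*N/(3 + B) (Z(N, B) = (2*N)/(3 + B) = 2*N/(3 + B))
n(j) = 0 (n(j) = 0*(2*(-3)/(3 + j)) = 0*(-6/(3 + j)) = 0)
x(O) = 2*O
n(5)*((x(1)*3 + 1) - 41) = 0*(((2*1)*3 + 1) - 41) = 0*((2*3 + 1) - 41) = 0*((6 + 1) - 41) = 0*(7 - 41) = 0*(-34) = 0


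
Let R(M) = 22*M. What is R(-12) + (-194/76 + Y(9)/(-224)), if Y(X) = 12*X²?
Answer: -288229/1064 ≈ -270.89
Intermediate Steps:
R(-12) + (-194/76 + Y(9)/(-224)) = 22*(-12) + (-194/76 + (12*9²)/(-224)) = -264 + (-194*1/76 + (12*81)*(-1/224)) = -264 + (-97/38 + 972*(-1/224)) = -264 + (-97/38 - 243/56) = -264 - 7333/1064 = -288229/1064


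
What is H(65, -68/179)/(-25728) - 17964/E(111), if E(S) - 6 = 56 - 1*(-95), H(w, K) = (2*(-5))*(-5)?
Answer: -231092821/2019648 ≈ -114.42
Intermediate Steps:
H(w, K) = 50 (H(w, K) = -10*(-5) = 50)
E(S) = 157 (E(S) = 6 + (56 - 1*(-95)) = 6 + (56 + 95) = 6 + 151 = 157)
H(65, -68/179)/(-25728) - 17964/E(111) = 50/(-25728) - 17964/157 = 50*(-1/25728) - 17964*1/157 = -25/12864 - 17964/157 = -231092821/2019648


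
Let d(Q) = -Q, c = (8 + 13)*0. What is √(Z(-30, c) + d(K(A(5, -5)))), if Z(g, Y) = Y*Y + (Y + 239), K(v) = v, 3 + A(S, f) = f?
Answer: √247 ≈ 15.716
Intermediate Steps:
A(S, f) = -3 + f
c = 0 (c = 21*0 = 0)
Z(g, Y) = 239 + Y + Y² (Z(g, Y) = Y² + (239 + Y) = 239 + Y + Y²)
√(Z(-30, c) + d(K(A(5, -5)))) = √((239 + 0 + 0²) - (-3 - 5)) = √((239 + 0 + 0) - 1*(-8)) = √(239 + 8) = √247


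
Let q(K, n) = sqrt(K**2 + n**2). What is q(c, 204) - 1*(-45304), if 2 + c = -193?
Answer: 45304 + 3*sqrt(8849) ≈ 45586.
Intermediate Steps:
c = -195 (c = -2 - 193 = -195)
q(c, 204) - 1*(-45304) = sqrt((-195)**2 + 204**2) - 1*(-45304) = sqrt(38025 + 41616) + 45304 = sqrt(79641) + 45304 = 3*sqrt(8849) + 45304 = 45304 + 3*sqrt(8849)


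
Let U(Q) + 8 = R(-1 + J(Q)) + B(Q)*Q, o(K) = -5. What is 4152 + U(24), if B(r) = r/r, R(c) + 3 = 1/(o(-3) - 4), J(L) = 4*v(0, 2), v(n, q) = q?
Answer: 37484/9 ≈ 4164.9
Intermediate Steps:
J(L) = 8 (J(L) = 4*2 = 8)
R(c) = -28/9 (R(c) = -3 + 1/(-5 - 4) = -3 + 1/(-9) = -3 - ⅑ = -28/9)
B(r) = 1
U(Q) = -100/9 + Q (U(Q) = -8 + (-28/9 + 1*Q) = -8 + (-28/9 + Q) = -100/9 + Q)
4152 + U(24) = 4152 + (-100/9 + 24) = 4152 + 116/9 = 37484/9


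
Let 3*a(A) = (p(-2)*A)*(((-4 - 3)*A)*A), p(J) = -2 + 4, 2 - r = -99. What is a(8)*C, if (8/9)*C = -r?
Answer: 271488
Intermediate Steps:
r = 101 (r = 2 - 1*(-99) = 2 + 99 = 101)
p(J) = 2
C = -909/8 (C = 9*(-1*101)/8 = (9/8)*(-101) = -909/8 ≈ -113.63)
a(A) = -14*A³/3 (a(A) = ((2*A)*(((-4 - 3)*A)*A))/3 = ((2*A)*((-7*A)*A))/3 = ((2*A)*(-7*A²))/3 = (-14*A³)/3 = -14*A³/3)
a(8)*C = -14/3*8³*(-909/8) = -14/3*512*(-909/8) = -7168/3*(-909/8) = 271488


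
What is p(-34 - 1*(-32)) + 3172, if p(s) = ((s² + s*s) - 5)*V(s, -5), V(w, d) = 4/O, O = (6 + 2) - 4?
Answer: 3175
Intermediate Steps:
O = 4 (O = 8 - 4 = 4)
V(w, d) = 1 (V(w, d) = 4/4 = 4*(¼) = 1)
p(s) = -5 + 2*s² (p(s) = ((s² + s*s) - 5)*1 = ((s² + s²) - 5)*1 = (2*s² - 5)*1 = (-5 + 2*s²)*1 = -5 + 2*s²)
p(-34 - 1*(-32)) + 3172 = (-5 + 2*(-34 - 1*(-32))²) + 3172 = (-5 + 2*(-34 + 32)²) + 3172 = (-5 + 2*(-2)²) + 3172 = (-5 + 2*4) + 3172 = (-5 + 8) + 3172 = 3 + 3172 = 3175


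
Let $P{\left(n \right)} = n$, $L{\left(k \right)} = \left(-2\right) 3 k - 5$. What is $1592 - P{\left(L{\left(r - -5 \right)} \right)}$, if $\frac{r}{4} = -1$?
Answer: $1603$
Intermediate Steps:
$r = -4$ ($r = 4 \left(-1\right) = -4$)
$L{\left(k \right)} = -5 - 6 k$ ($L{\left(k \right)} = - 6 k - 5 = -5 - 6 k$)
$1592 - P{\left(L{\left(r - -5 \right)} \right)} = 1592 - \left(-5 - 6 \left(-4 - -5\right)\right) = 1592 - \left(-5 - 6 \left(-4 + 5\right)\right) = 1592 - \left(-5 - 6\right) = 1592 - -11 = 1592 + 11 = 1603$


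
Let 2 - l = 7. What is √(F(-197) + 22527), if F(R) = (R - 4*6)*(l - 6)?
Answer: √24958 ≈ 157.98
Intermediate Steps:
l = -5 (l = 2 - 1*7 = 2 - 7 = -5)
F(R) = 264 - 11*R (F(R) = (R - 4*6)*(-5 - 6) = (R - 24)*(-11) = (-24 + R)*(-11) = 264 - 11*R)
√(F(-197) + 22527) = √((264 - 11*(-197)) + 22527) = √((264 + 2167) + 22527) = √(2431 + 22527) = √24958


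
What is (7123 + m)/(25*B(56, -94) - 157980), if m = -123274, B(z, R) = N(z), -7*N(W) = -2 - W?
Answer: 813057/1104410 ≈ 0.73619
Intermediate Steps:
N(W) = 2/7 + W/7 (N(W) = -(-2 - W)/7 = 2/7 + W/7)
B(z, R) = 2/7 + z/7
(7123 + m)/(25*B(56, -94) - 157980) = (7123 - 123274)/(25*(2/7 + (1/7)*56) - 157980) = -116151/(25*(2/7 + 8) - 157980) = -116151/(25*(58/7) - 157980) = -116151/(1450/7 - 157980) = -116151/(-1104410/7) = -116151*(-7/1104410) = 813057/1104410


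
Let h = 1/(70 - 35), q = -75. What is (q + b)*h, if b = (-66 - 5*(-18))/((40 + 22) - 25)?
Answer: -393/185 ≈ -2.1243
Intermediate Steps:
b = 24/37 (b = (-66 + 90)/(62 - 25) = 24/37 ≈ 0.64865)
h = 1/35 ≈ 0.028571
(q + b)*h = (-75 + 24/37)*(1/35) = -2751/37*1/35 = -393/185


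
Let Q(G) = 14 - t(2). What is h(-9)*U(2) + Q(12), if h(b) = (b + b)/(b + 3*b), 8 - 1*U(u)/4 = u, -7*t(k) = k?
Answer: 184/7 ≈ 26.286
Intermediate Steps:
t(k) = -k/7
U(u) = 32 - 4*u
h(b) = 1/2 (h(b) = (2*b)/((4*b)) = (2*b)*(1/(4*b)) = 1/2)
Q(G) = 100/7 (Q(G) = 14 - (-1)*2/7 = 14 - 1*(-2/7) = 14 + 2/7 = 100/7)
h(-9)*U(2) + Q(12) = (32 - 4*2)/2 + 100/7 = (32 - 8)/2 + 100/7 = (1/2)*24 + 100/7 = 12 + 100/7 = 184/7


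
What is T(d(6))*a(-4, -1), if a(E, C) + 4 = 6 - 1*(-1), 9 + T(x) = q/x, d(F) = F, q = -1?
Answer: -55/2 ≈ -27.500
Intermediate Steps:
T(x) = -9 - 1/x
a(E, C) = 3 (a(E, C) = -4 + (6 - 1*(-1)) = -4 + (6 + 1) = -4 + 7 = 3)
T(d(6))*a(-4, -1) = (-9 - 1/6)*3 = -55/6*3 = -55/2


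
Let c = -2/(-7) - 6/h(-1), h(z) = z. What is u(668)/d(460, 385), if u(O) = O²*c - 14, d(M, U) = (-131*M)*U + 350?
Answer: -3272293/27066375 ≈ -0.12090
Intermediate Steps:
c = 44/7 (c = -2/(-7) - 6/(-1) = -2*(-⅐) - 6*(-1) = 2/7 + 6 = 44/7 ≈ 6.2857)
d(M, U) = 350 - 131*M*U (d(M, U) = -131*M*U + 350 = 350 - 131*M*U)
u(O) = -14 + 44*O²/7 (u(O) = O²*(44/7) - 14 = 44*O²/7 - 14 = -14 + 44*O²/7)
u(668)/d(460, 385) = (-14 + (44/7)*668²)/(350 - 131*460*385) = (-14 + (44/7)*446224)/(350 - 23200100) = (-14 + 19633856/7)/(-23199750) = (19633758/7)*(-1/23199750) = -3272293/27066375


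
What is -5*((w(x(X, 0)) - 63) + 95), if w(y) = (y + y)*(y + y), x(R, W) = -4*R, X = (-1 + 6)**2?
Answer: -200160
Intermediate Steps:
X = 25 (X = 5**2 = 25)
w(y) = 4*y**2 (w(y) = (2*y)*(2*y) = 4*y**2)
-5*((w(x(X, 0)) - 63) + 95) = -5*((4*(-4*25)**2 - 63) + 95) = -5*((4*(-100)**2 - 63) + 95) = -5*((4*10000 - 63) + 95) = -5*((40000 - 63) + 95) = -5*(39937 + 95) = -5*40032 = -200160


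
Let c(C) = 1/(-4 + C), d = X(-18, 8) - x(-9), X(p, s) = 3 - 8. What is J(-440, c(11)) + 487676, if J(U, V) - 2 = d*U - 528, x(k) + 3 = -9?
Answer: 484070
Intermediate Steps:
X(p, s) = -5
x(k) = -12 (x(k) = -3 - 9 = -12)
d = 7 (d = -5 - 1*(-12) = -5 + 12 = 7)
J(U, V) = -526 + 7*U (J(U, V) = 2 + (7*U - 528) = 2 + (-528 + 7*U) = -526 + 7*U)
J(-440, c(11)) + 487676 = (-526 + 7*(-440)) + 487676 = (-526 - 3080) + 487676 = -3606 + 487676 = 484070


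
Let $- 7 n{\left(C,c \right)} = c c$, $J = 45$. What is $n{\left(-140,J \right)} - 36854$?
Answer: $- \frac{260003}{7} \approx -37143.0$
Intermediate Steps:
$n{\left(C,c \right)} = - \frac{c^{2}}{7}$ ($n{\left(C,c \right)} = - \frac{c c}{7} = - \frac{c^{2}}{7}$)
$n{\left(-140,J \right)} - 36854 = - \frac{45^{2}}{7} - 36854 = \left(- \frac{1}{7}\right) 2025 - 36854 = - \frac{2025}{7} - 36854 = - \frac{260003}{7}$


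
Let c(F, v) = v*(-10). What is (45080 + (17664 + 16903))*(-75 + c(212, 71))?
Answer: -62522895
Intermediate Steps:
c(F, v) = -10*v
(45080 + (17664 + 16903))*(-75 + c(212, 71)) = (45080 + (17664 + 16903))*(-75 - 10*71) = (45080 + 34567)*(-75 - 710) = 79647*(-785) = -62522895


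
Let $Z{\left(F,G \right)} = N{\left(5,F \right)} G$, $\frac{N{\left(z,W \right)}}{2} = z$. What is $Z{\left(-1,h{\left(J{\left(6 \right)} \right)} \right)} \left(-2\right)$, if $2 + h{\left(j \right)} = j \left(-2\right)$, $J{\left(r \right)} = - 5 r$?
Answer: $-1160$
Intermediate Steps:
$N{\left(z,W \right)} = 2 z$
$h{\left(j \right)} = -2 - 2 j$ ($h{\left(j \right)} = -2 + j \left(-2\right) = -2 - 2 j$)
$Z{\left(F,G \right)} = 10 G$ ($Z{\left(F,G \right)} = 2 \cdot 5 G = 10 G$)
$Z{\left(-1,h{\left(J{\left(6 \right)} \right)} \right)} \left(-2\right) = 10 \left(-2 - 2 \left(\left(-5\right) 6\right)\right) \left(-2\right) = 10 \left(-2 - -60\right) \left(-2\right) = 10 \left(-2 + 60\right) \left(-2\right) = 10 \cdot 58 \left(-2\right) = 580 \left(-2\right) = -1160$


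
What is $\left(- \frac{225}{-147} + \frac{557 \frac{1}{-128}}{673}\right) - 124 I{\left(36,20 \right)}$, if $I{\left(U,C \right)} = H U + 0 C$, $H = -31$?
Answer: $\frac{584133047011}{4221056} \approx 1.3839 \cdot 10^{5}$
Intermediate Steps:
$I{\left(U,C \right)} = - 31 U$ ($I{\left(U,C \right)} = - 31 U + 0 C = - 31 U + 0 = - 31 U$)
$\left(- \frac{225}{-147} + \frac{557 \frac{1}{-128}}{673}\right) - 124 I{\left(36,20 \right)} = \left(- \frac{225}{-147} + \frac{557 \frac{1}{-128}}{673}\right) - 124 \left(\left(-31\right) 36\right) = \left(\left(-225\right) \left(- \frac{1}{147}\right) + 557 \left(- \frac{1}{128}\right) \frac{1}{673}\right) - -138384 = \left(\frac{75}{49} - \frac{557}{86144}\right) + 138384 = \frac{6433507}{4221056} + 138384 = \frac{584133047011}{4221056}$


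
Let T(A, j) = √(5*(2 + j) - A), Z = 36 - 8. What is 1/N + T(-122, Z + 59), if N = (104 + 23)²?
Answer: 1/16129 + 9*√7 ≈ 23.812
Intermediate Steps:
N = 16129 (N = 127² = 16129)
Z = 28
T(A, j) = √(10 - A + 5*j) (T(A, j) = √((10 + 5*j) - A) = √(10 - A + 5*j))
1/N + T(-122, Z + 59) = 1/16129 + √(10 - 1*(-122) + 5*(28 + 59)) = 1/16129 + √(10 + 122 + 5*87) = 1/16129 + √(10 + 122 + 435) = 1/16129 + √567 = 1/16129 + 9*√7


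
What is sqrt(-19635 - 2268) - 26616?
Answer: -26616 + 7*I*sqrt(447) ≈ -26616.0 + 148.0*I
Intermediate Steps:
sqrt(-19635 - 2268) - 26616 = sqrt(-21903) - 26616 = 7*I*sqrt(447) - 26616 = -26616 + 7*I*sqrt(447)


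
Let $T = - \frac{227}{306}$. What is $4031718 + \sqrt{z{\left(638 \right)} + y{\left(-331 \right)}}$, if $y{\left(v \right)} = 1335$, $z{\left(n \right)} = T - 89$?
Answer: $4031718 + \frac{\sqrt{12955666}}{102} \approx 4.0318 \cdot 10^{6}$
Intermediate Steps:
$T = - \frac{227}{306}$ ($T = \left(-227\right) \frac{1}{306} = - \frac{227}{306} \approx -0.74183$)
$z{\left(n \right)} = - \frac{27461}{306}$ ($z{\left(n \right)} = - \frac{227}{306} - 89 = - \frac{27461}{306}$)
$4031718 + \sqrt{z{\left(638 \right)} + y{\left(-331 \right)}} = 4031718 + \sqrt{- \frac{27461}{306} + 1335} = 4031718 + \sqrt{\frac{381049}{306}} = 4031718 + \frac{\sqrt{12955666}}{102}$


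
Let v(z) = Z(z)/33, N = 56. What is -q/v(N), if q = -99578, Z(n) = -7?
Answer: -3286074/7 ≈ -4.6944e+5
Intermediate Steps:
v(z) = -7/33
-q/v(N) = -(-99578)/(-7/33) = -(-99578)*(-33)/7 = -1*3286074/7 = -3286074/7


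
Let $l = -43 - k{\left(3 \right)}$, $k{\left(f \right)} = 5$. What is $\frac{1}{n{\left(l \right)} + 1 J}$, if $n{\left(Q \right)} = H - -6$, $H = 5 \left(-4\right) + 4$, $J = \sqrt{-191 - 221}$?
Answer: $- \frac{5}{256} - \frac{i \sqrt{103}}{256} \approx -0.019531 - 0.039644 i$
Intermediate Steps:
$J = 2 i \sqrt{103}$ ($J = \sqrt{-412} = 2 i \sqrt{103} \approx 20.298 i$)
$l = -48$ ($l = -43 - 5 = -48$)
$H = -16$ ($H = -20 + 4 = -16$)
$n{\left(Q \right)} = -10$ ($n{\left(Q \right)} = -16 - -6 = -16 + 6 = -10$)
$\frac{1}{n{\left(l \right)} + 1 J} = \frac{1}{-10 + 1 \cdot 2 i \sqrt{103}} = \frac{1}{-10 + 2 i \sqrt{103}}$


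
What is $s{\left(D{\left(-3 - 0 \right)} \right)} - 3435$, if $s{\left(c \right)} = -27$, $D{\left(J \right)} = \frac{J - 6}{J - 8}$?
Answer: $-3462$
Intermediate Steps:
$D{\left(J \right)} = \frac{-6 + J}{-8 + J}$
$s{\left(D{\left(-3 - 0 \right)} \right)} - 3435 = -27 - 3435 = -3462$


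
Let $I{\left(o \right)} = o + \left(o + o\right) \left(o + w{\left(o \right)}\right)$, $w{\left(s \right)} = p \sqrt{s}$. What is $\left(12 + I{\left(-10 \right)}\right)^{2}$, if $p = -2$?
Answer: $24804 + 16160 i \sqrt{10} \approx 24804.0 + 51102.0 i$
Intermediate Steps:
$w{\left(s \right)} = - 2 \sqrt{s}$
$I{\left(o \right)} = o + 2 o \left(o - 2 \sqrt{o}\right)$ ($I{\left(o \right)} = o + \left(o + o\right) \left(o - 2 \sqrt{o}\right) = o + 2 o \left(o - 2 \sqrt{o}\right)$)
$\left(12 + I{\left(-10 \right)}\right)^{2} = \left(12 - 10 \left(1 - 4 \sqrt{-10} + 2 \left(-10\right)\right)\right)^{2} = \left(12 - 10 \left(1 - 4 i \sqrt{10} - 20\right)\right)^{2} = \left(12 - 10 \left(-19 - 4 i \sqrt{10}\right)\right)^{2} = \left(12 + \left(190 + 40 i \sqrt{10}\right)\right)^{2} = \left(202 + 40 i \sqrt{10}\right)^{2}$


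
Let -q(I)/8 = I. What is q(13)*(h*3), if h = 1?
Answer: -312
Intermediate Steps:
q(I) = -8*I
q(13)*(h*3) = (-8*13)*(1*3) = -104*3 = -312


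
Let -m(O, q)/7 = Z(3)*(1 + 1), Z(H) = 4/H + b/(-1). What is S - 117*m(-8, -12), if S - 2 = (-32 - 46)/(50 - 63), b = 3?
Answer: -2722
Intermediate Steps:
Z(H) = -3 + 4/H (Z(H) = 4/H + 3/(-1) = 4/H + 3*(-1) = 4/H - 3 = -3 + 4/H)
m(O, q) = 70/3 (m(O, q) = -7*(-3 + 4/3)*(1 + 1) = -7*(-3 + 4*(⅓))*2 = -7*(-3 + 4/3)*2 = -(-35)*2/3 = -7*(-10/3) = 70/3)
S = 8 (S = 2 + (-32 - 46)/(50 - 63) = 2 - 78/(-13) = 2 - 78*(-1/13) = 2 + 6 = 8)
S - 117*m(-8, -12) = 8 - 117*70/3 = 8 - 2730 = -2722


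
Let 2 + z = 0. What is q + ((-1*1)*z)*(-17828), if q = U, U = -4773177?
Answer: -4808833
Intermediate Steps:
z = -2 (z = -2 + 0 = -2)
q = -4773177
q + ((-1*1)*z)*(-17828) = -4773177 + (-1*1*(-2))*(-17828) = -4773177 - 1*(-2)*(-17828) = -4773177 + 2*(-17828) = -4773177 - 35656 = -4808833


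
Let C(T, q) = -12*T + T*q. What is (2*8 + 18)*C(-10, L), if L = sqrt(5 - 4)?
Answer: 3740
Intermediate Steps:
L = 1 (L = sqrt(1) = 1)
(2*8 + 18)*C(-10, L) = (2*8 + 18)*(-10*(-12 + 1)) = (16 + 18)*(-10*(-11)) = 34*110 = 3740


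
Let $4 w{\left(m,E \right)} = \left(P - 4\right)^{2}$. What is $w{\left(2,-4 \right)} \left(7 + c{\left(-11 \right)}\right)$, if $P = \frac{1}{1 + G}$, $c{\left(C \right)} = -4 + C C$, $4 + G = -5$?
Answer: $\frac{33759}{64} \approx 527.48$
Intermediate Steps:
$G = -9$ ($G = -4 - 5 = -9$)
$c{\left(C \right)} = -4 + C^{2}$
$P = - \frac{1}{8}$ ($P = \frac{1}{1 - 9} = \frac{1}{-8} = - \frac{1}{8} \approx -0.125$)
$w{\left(m,E \right)} = \frac{1089}{256}$ ($w{\left(m,E \right)} = \frac{\left(- \frac{1}{8} - 4\right)^{2}}{4} = \frac{\left(- \frac{33}{8}\right)^{2}}{4} = \frac{1}{4} \cdot \frac{1089}{64} = \frac{1089}{256}$)
$w{\left(2,-4 \right)} \left(7 + c{\left(-11 \right)}\right) = \frac{1089 \left(7 - \left(4 - \left(-11\right)^{2}\right)\right)}{256} = \frac{1089 \left(7 + \left(-4 + 121\right)\right)}{256} = \frac{1089 \left(7 + 117\right)}{256} = \frac{1089}{256} \cdot 124 = \frac{33759}{64}$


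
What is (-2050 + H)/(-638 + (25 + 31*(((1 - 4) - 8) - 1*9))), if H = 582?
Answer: 1468/1233 ≈ 1.1906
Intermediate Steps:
(-2050 + H)/(-638 + (25 + 31*(((1 - 4) - 8) - 1*9))) = (-2050 + 582)/(-638 + (25 + 31*(((1 - 4) - 8) - 1*9))) = -1468/(-638 + (25 + 31*((-3 - 8) - 9))) = -1468/(-638 + (25 + 31*(-11 - 9))) = -1468/(-638 + (25 + 31*(-20))) = -1468/(-638 + (25 - 620)) = -1468/(-638 - 595) = -1468/(-1233) = -1468*(-1/1233) = 1468/1233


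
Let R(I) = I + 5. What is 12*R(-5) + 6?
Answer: 6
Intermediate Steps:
R(I) = 5 + I
12*R(-5) + 6 = 12*(5 - 5) + 6 = 12*0 + 6 = 0 + 6 = 6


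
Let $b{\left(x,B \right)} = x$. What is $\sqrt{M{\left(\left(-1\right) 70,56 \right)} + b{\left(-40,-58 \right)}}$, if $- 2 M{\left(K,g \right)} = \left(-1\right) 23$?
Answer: $\frac{i \sqrt{114}}{2} \approx 5.3385 i$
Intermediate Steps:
$M{\left(K,g \right)} = \frac{23}{2}$ ($M{\left(K,g \right)} = - \frac{\left(-1\right) 23}{2} = \left(- \frac{1}{2}\right) \left(-23\right) = \frac{23}{2}$)
$\sqrt{M{\left(\left(-1\right) 70,56 \right)} + b{\left(-40,-58 \right)}} = \sqrt{\frac{23}{2} - 40} = \sqrt{- \frac{57}{2}} = \frac{i \sqrt{114}}{2}$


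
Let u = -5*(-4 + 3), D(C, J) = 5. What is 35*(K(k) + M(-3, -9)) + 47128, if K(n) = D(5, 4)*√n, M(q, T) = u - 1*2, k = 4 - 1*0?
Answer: 47583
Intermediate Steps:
k = 4 (k = 4 + 0 = 4)
u = 5 (u = -5*(-1) = 5)
M(q, T) = 3 (M(q, T) = 5 - 1*2 = 5 - 2 = 3)
K(n) = 5*√n
35*(K(k) + M(-3, -9)) + 47128 = 35*(5*√4 + 3) + 47128 = 35*(5*2 + 3) + 47128 = 35*(10 + 3) + 47128 = 35*13 + 47128 = 455 + 47128 = 47583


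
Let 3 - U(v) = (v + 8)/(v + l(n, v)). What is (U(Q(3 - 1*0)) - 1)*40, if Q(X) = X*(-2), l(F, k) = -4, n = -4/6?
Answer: 88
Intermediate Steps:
n = -2/3 (n = -4*1/6 = -2/3 ≈ -0.66667)
Q(X) = -2*X
U(v) = 3 - (8 + v)/(-4 + v) (U(v) = 3 - (v + 8)/(v - 4) = 3 - (8 + v)/(-4 + v))
(U(Q(3 - 1*0)) - 1)*40 = (2*(-10 - 2*(3 - 1*0))/(-4 - 2*(3 - 1*0)) - 1)*40 = (2*(-10 - 2*(3 + 0))/(-4 - 2*(3 + 0)) - 1)*40 = (2*(-10 - 2*3)/(-4 - 2*3) - 1)*40 = (2*(-10 - 6)/(-4 - 6) - 1)*40 = (2*(-16)/(-10) - 1)*40 = (2*(-1/10)*(-16) - 1)*40 = (16/5 - 1)*40 = (11/5)*40 = 88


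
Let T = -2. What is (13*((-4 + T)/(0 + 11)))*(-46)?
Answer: 3588/11 ≈ 326.18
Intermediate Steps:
(13*((-4 + T)/(0 + 11)))*(-46) = (13*((-4 - 2)/(0 + 11)))*(-46) = (13*(-6/11))*(-46) = -78/11*(-46) = 3588/11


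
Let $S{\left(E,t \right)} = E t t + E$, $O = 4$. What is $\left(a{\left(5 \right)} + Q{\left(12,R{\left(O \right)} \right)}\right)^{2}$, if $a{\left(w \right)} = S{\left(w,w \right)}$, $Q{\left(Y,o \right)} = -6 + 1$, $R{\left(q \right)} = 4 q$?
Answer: $15625$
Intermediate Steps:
$S{\left(E,t \right)} = E + E t^{2}$ ($S{\left(E,t \right)} = E t^{2} + E = E + E t^{2}$)
$Q{\left(Y,o \right)} = -5$
$a{\left(w \right)} = w \left(1 + w^{2}\right)$
$\left(a{\left(5 \right)} + Q{\left(12,R{\left(O \right)} \right)}\right)^{2} = \left(\left(5 + 5^{3}\right) - 5\right)^{2} = \left(\left(5 + 125\right) - 5\right)^{2} = \left(130 - 5\right)^{2} = 125^{2} = 15625$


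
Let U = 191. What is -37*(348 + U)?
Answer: -19943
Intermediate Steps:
-37*(348 + U) = -37*(348 + 191) = -37*539 = -19943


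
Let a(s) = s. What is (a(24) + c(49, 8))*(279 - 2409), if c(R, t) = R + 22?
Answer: -202350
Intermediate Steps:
c(R, t) = 22 + R
(a(24) + c(49, 8))*(279 - 2409) = (24 + (22 + 49))*(279 - 2409) = (24 + 71)*(-2130) = 95*(-2130) = -202350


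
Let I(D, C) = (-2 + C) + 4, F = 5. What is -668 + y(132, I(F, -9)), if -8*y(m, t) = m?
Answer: -1369/2 ≈ -684.50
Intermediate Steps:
I(D, C) = 2 + C
y(m, t) = -m/8
-668 + y(132, I(F, -9)) = -668 - ⅛*132 = -668 - 33/2 = -1369/2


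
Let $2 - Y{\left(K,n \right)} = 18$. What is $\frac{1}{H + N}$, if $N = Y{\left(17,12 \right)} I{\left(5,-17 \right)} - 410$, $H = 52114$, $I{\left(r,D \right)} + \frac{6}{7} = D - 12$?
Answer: $\frac{7}{365272} \approx 1.9164 \cdot 10^{-5}$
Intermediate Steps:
$I{\left(r,D \right)} = - \frac{90}{7} + D$ ($I{\left(r,D \right)} = - \frac{6}{7} + \left(D - 12\right) = - \frac{6}{7} + \left(-12 + D\right) = - \frac{90}{7} + D$)
$Y{\left(K,n \right)} = -16$ ($Y{\left(K,n \right)} = 2 - 18 = -16$)
$N = \frac{474}{7}$ ($N = - 16 \left(- \frac{90}{7} - 17\right) - 410 = \left(-16\right) \left(- \frac{209}{7}\right) - 410 = \frac{3344}{7} - 410 = \frac{474}{7} \approx 67.714$)
$\frac{1}{H + N} = \frac{1}{52114 + \frac{474}{7}} = \frac{1}{\frac{365272}{7}} = \frac{7}{365272}$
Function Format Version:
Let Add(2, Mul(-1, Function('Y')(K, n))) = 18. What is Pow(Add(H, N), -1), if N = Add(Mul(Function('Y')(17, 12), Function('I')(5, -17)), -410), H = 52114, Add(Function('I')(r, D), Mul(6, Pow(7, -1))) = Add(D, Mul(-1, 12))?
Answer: Rational(7, 365272) ≈ 1.9164e-5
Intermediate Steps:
Function('I')(r, D) = Add(Rational(-90, 7), D) (Function('I')(r, D) = Add(Rational(-6, 7), Add(D, Mul(-1, 12))) = Add(Rational(-6, 7), Add(D, -12)) = Add(Rational(-6, 7), Add(-12, D)) = Add(Rational(-90, 7), D))
Function('Y')(K, n) = -16 (Function('Y')(K, n) = Add(2, Mul(-1, 18)) = Add(2, -18) = -16)
N = Rational(474, 7) (N = Add(Mul(-16, Add(Rational(-90, 7), -17)), -410) = Add(Mul(-16, Rational(-209, 7)), -410) = Add(Rational(3344, 7), -410) = Rational(474, 7) ≈ 67.714)
Pow(Add(H, N), -1) = Pow(Add(52114, Rational(474, 7)), -1) = Pow(Rational(365272, 7), -1) = Rational(7, 365272)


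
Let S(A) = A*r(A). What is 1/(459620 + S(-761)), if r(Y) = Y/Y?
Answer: 1/458859 ≈ 2.1793e-6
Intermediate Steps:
r(Y) = 1
S(A) = A (S(A) = A*1 = A)
1/(459620 + S(-761)) = 1/(459620 - 761) = 1/458859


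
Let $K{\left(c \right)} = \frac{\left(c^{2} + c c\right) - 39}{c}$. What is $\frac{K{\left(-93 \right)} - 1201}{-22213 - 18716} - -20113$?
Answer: $\frac{8506465757}{422933} \approx 20113.0$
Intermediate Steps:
$K{\left(c \right)} = \frac{-39 + 2 c^{2}}{c}$ ($K{\left(c \right)} = \frac{\left(c^{2} + c^{2}\right) - 39}{c} = \frac{2 c^{2} - 39}{c} = \frac{-39 + 2 c^{2}}{c}$)
$\frac{K{\left(-93 \right)} - 1201}{-22213 - 18716} - -20113 = \frac{\left(- \frac{39}{-93} + 2 \left(-93\right)\right) - 1201}{-22213 - 18716} - -20113 = \frac{\left(\left(-39\right) \left(- \frac{1}{93}\right) - 186\right) - 1201}{-40929} + 20113 = \left(\left(\frac{13}{31} - 186\right) - 1201\right) \left(- \frac{1}{40929}\right) + 20113 = \left(- \frac{5753}{31} - 1201\right) \left(- \frac{1}{40929}\right) + 20113 = \left(- \frac{42984}{31}\right) \left(- \frac{1}{40929}\right) + 20113 = \frac{14328}{422933} + 20113 = \frac{8506465757}{422933}$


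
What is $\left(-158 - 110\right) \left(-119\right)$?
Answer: $31892$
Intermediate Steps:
$\left(-158 - 110\right) \left(-119\right) = \left(-268\right) \left(-119\right) = 31892$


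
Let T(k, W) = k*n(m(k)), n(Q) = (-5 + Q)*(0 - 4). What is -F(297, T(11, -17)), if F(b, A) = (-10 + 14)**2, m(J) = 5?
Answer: -16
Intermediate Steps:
n(Q) = 20 - 4*Q (n(Q) = (-5 + Q)*(-4) = 20 - 4*Q)
T(k, W) = 0 (T(k, W) = k*(20 - 4*5) = k*(20 - 20) = k*0 = 0)
F(b, A) = 16 (F(b, A) = 4**2 = 16)
-F(297, T(11, -17)) = -1*16 = -16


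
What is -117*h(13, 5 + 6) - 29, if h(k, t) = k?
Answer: -1550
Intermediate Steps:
-117*h(13, 5 + 6) - 29 = -117*13 - 29 = -1521 - 29 = -1550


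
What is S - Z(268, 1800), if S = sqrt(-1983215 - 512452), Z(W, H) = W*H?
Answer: -482400 + I*sqrt(2495667) ≈ -4.824e+5 + 1579.8*I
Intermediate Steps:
Z(W, H) = H*W
S = I*sqrt(2495667) (S = sqrt(-2495667) = I*sqrt(2495667) ≈ 1579.8*I)
S - Z(268, 1800) = I*sqrt(2495667) - 1800*268 = I*sqrt(2495667) - 1*482400 = I*sqrt(2495667) - 482400 = -482400 + I*sqrt(2495667)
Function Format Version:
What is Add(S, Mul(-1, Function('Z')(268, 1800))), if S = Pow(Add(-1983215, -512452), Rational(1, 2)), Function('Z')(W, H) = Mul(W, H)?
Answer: Add(-482400, Mul(I, Pow(2495667, Rational(1, 2)))) ≈ Add(-4.8240e+5, Mul(1579.8, I))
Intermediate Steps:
Function('Z')(W, H) = Mul(H, W)
S = Mul(I, Pow(2495667, Rational(1, 2))) (S = Pow(-2495667, Rational(1, 2)) = Mul(I, Pow(2495667, Rational(1, 2))) ≈ Mul(1579.8, I))
Add(S, Mul(-1, Function('Z')(268, 1800))) = Add(Mul(I, Pow(2495667, Rational(1, 2))), Mul(-1, Mul(1800, 268))) = Add(Mul(I, Pow(2495667, Rational(1, 2))), Mul(-1, 482400)) = Add(Mul(I, Pow(2495667, Rational(1, 2))), -482400) = Add(-482400, Mul(I, Pow(2495667, Rational(1, 2))))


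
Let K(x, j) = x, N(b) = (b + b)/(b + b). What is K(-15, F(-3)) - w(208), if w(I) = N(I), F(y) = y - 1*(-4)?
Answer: -16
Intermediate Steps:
F(y) = 4 + y (F(y) = y + 4 = 4 + y)
N(b) = 1 (N(b) = (2*b)/((2*b)) = (2*b)*(1/(2*b)) = 1)
w(I) = 1
K(-15, F(-3)) - w(208) = -15 - 1*1 = -15 - 1 = -16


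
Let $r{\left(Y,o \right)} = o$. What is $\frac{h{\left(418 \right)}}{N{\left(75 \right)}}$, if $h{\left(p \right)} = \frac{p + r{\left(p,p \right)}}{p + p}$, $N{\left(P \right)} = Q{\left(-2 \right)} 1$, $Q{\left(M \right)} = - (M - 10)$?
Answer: $\frac{1}{12} \approx 0.083333$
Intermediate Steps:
$Q{\left(M \right)} = 10 - M$ ($Q{\left(M \right)} = - (-10 + M) = 10 - M$)
$N{\left(P \right)} = 12$ ($N{\left(P \right)} = \left(10 - -2\right) 1 = \left(10 + 2\right) 1 = 12 \cdot 1 = 12$)
$h{\left(p \right)} = 1$ ($h{\left(p \right)} = \frac{p + p}{p + p} = \frac{2 p}{2 p} = 2 p \frac{1}{2 p} = 1$)
$\frac{h{\left(418 \right)}}{N{\left(75 \right)}} = 1 \cdot \frac{1}{12} = \frac{1}{12}$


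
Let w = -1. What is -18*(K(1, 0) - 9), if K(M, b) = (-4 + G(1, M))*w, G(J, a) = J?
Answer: 108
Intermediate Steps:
K(M, b) = 3 (K(M, b) = (-4 + 1)*(-1) = -3*(-1) = 3)
-18*(K(1, 0) - 9) = -18*(3 - 9) = -18*(-6) = 108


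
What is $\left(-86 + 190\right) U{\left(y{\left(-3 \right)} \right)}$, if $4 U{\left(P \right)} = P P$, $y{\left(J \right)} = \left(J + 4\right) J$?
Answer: $234$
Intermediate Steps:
$y{\left(J \right)} = J \left(4 + J\right)$ ($y{\left(J \right)} = \left(4 + J\right) J = J \left(4 + J\right)$)
$U{\left(P \right)} = \frac{P^{2}}{4}$ ($U{\left(P \right)} = \frac{P P}{4} = \frac{P^{2}}{4}$)
$\left(-86 + 190\right) U{\left(y{\left(-3 \right)} \right)} = \left(-86 + 190\right) \frac{\left(- 3 \left(4 - 3\right)\right)^{2}}{4} = 104 \frac{\left(\left(-3\right) 1\right)^{2}}{4} = 104 \frac{\left(-3\right)^{2}}{4} = 104 \cdot \frac{1}{4} \cdot 9 = 104 \cdot \frac{9}{4} = 234$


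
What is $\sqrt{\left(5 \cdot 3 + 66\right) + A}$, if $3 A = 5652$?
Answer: $\sqrt{1965} \approx 44.328$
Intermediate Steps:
$A = 1884$ ($A = \frac{1}{3} \cdot 5652 = 1884$)
$\sqrt{\left(5 \cdot 3 + 66\right) + A} = \sqrt{\left(5 \cdot 3 + 66\right) + 1884} = \sqrt{\left(15 + 66\right) + 1884} = \sqrt{81 + 1884} = \sqrt{1965}$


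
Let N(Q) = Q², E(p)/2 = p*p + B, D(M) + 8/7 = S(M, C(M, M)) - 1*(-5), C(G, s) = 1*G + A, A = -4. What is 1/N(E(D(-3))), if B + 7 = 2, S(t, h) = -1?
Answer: 2401/96100 ≈ 0.024984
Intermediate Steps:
C(G, s) = -4 + G (C(G, s) = 1*G - 4 = G - 4 = -4 + G)
B = -5 (B = -7 + 2 = -5)
D(M) = 20/7 (D(M) = -8/7 + (-1 - 1*(-5)) = -8/7 + (-1 + 5) = -8/7 + 4 = 20/7)
E(p) = -10 + 2*p² (E(p) = 2*(p*p - 5) = 2*(p² - 5) = 2*(-5 + p²) = -10 + 2*p²)
1/N(E(D(-3))) = 1/((-10 + 2*(20/7)²)²) = 1/((-10 + 2*(400/49))²) = 1/((-10 + 800/49)²) = 1/((310/49)²) = 1/(96100/2401) = 2401/96100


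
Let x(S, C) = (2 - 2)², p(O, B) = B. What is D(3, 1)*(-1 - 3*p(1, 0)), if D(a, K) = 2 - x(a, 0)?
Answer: -2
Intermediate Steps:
x(S, C) = 0 (x(S, C) = 0² = 0)
D(a, K) = 2 (D(a, K) = 2 - 1*0 = 2 + 0 = 2)
D(3, 1)*(-1 - 3*p(1, 0)) = 2*(-1 - 3*0) = 2*(-1 + 0) = 2*(-1) = -2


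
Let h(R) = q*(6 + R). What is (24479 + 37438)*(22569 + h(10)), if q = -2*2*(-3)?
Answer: 1409292837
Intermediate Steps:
q = 12 (q = -4*(-3) = 12)
h(R) = 72 + 12*R (h(R) = 12*(6 + R) = 72 + 12*R)
(24479 + 37438)*(22569 + h(10)) = (24479 + 37438)*(22569 + (72 + 12*10)) = 61917*(22569 + (72 + 120)) = 61917*(22569 + 192) = 61917*22761 = 1409292837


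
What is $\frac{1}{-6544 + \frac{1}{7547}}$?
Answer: $- \frac{7547}{49387567} \approx -0.00015281$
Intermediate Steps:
$\frac{1}{-6544 + \frac{1}{7547}} = \frac{1}{- \frac{49387567}{7547}} = - \frac{7547}{49387567}$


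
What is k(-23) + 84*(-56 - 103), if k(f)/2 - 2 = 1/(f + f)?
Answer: -307097/23 ≈ -13352.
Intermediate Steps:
k(f) = 4 + 1/f (k(f) = 4 + 2/(f + f) = 4 + 2/((2*f)) = 4 + 2*(1/(2*f)) = 4 + 1/f)
k(-23) + 84*(-56 - 103) = (4 + 1/(-23)) + 84*(-56 - 103) = (4 - 1/23) + 84*(-159) = 91/23 - 13356 = -307097/23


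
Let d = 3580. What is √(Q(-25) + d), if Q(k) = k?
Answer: 3*√395 ≈ 59.624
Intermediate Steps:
√(Q(-25) + d) = √(-25 + 3580) = √3555 = 3*√395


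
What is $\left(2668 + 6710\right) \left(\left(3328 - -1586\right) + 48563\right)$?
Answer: $501507306$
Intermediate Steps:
$\left(2668 + 6710\right) \left(\left(3328 - -1586\right) + 48563\right) = 9378 \left(\left(3328 + 1586\right) + 48563\right) = 9378 \left(4914 + 48563\right) = 9378 \cdot 53477 = 501507306$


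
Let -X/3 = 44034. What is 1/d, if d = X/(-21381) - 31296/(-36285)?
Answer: 86201065/606940094 ≈ 0.14203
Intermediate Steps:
X = -132102 (X = -3*44034 = -132102)
d = 606940094/86201065 (d = -132102/(-21381) - 31296/(-36285) = -132102*(-1/21381) - 31296*(-1/36285) = 44034/7127 + 10432/12095 = 606940094/86201065 ≈ 7.0410)
1/d = 1/(606940094/86201065) = 86201065/606940094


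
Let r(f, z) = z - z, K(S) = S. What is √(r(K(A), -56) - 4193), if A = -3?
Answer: I*√4193 ≈ 64.753*I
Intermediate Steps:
r(f, z) = 0
√(r(K(A), -56) - 4193) = √(0 - 4193) = √(-4193) = I*√4193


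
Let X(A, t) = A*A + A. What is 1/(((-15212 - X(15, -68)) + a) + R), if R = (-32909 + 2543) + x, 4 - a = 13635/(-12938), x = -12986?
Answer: -12938/760740765 ≈ -1.7007e-5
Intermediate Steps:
X(A, t) = A + A² (X(A, t) = A² + A = A + A²)
a = 65387/12938 (a = 4 - 13635/(-12938) = 4 - 13635*(-1)/12938 = 4 - 1*(-13635/12938) = 4 + 13635/12938 = 65387/12938 ≈ 5.0539)
R = -43352 (R = (-32909 + 2543) - 12986 = -30366 - 12986 = -43352)
1/(((-15212 - X(15, -68)) + a) + R) = 1/(((-15212 - 15*(1 + 15)) + 65387/12938) - 43352) = 1/(((-15212 - 15*16) + 65387/12938) - 43352) = 1/(((-15212 - 1*240) + 65387/12938) - 43352) = 1/(((-15212 - 240) + 65387/12938) - 43352) = 1/((-15452 + 65387/12938) - 43352) = 1/(-199852589/12938 - 43352) = 1/(-760740765/12938) = -12938/760740765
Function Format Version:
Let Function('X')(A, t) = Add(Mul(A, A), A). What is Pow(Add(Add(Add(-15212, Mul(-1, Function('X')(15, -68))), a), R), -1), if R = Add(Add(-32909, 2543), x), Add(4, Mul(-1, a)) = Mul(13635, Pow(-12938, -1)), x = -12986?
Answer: Rational(-12938, 760740765) ≈ -1.7007e-5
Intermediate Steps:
Function('X')(A, t) = Add(A, Pow(A, 2)) (Function('X')(A, t) = Add(Pow(A, 2), A) = Add(A, Pow(A, 2)))
a = Rational(65387, 12938) (a = Add(4, Mul(-1, Mul(13635, Pow(-12938, -1)))) = Add(4, Mul(-1, Mul(13635, Rational(-1, 12938)))) = Add(4, Mul(-1, Rational(-13635, 12938))) = Add(4, Rational(13635, 12938)) = Rational(65387, 12938) ≈ 5.0539)
R = -43352 (R = Add(Add(-32909, 2543), -12986) = Add(-30366, -12986) = -43352)
Pow(Add(Add(Add(-15212, Mul(-1, Function('X')(15, -68))), a), R), -1) = Pow(Add(Add(Add(-15212, Mul(-1, Mul(15, Add(1, 15)))), Rational(65387, 12938)), -43352), -1) = Pow(Add(Add(Add(-15212, Mul(-1, Mul(15, 16))), Rational(65387, 12938)), -43352), -1) = Pow(Add(Add(Add(-15212, Mul(-1, 240)), Rational(65387, 12938)), -43352), -1) = Pow(Add(Add(Add(-15212, -240), Rational(65387, 12938)), -43352), -1) = Pow(Add(Add(-15452, Rational(65387, 12938)), -43352), -1) = Pow(Add(Rational(-199852589, 12938), -43352), -1) = Pow(Rational(-760740765, 12938), -1) = Rational(-12938, 760740765)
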